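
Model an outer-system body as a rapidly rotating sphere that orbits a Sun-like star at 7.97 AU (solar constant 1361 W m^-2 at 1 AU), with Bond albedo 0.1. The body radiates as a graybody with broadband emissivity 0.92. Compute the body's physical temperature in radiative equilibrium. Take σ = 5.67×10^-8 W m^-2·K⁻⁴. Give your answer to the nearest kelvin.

98 K

Irradiance scales as 1/d², so S = 1361 W m^-2 × (1/7.97)² = 21.43 W m^-2.
Averaging over the sphere, the absorbed flux is S(1−α)/4 = 4.821 W m^-2.
Equating to εσT⁴ with ε = 0.92: T = (4.821/0.92σ)^(1/4) = 98.05 K.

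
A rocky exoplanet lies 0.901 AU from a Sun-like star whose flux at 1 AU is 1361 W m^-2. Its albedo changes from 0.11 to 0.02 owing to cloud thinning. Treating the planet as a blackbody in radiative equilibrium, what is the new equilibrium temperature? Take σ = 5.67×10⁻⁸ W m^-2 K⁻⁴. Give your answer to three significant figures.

Flux at the orbit: S = 1361/(0.901)² = 1677 W m^-2.
New equilibrium: T₂ = [(1−0.02)·1677/(4σ)]^(1/4) = 291.7 K.

292 K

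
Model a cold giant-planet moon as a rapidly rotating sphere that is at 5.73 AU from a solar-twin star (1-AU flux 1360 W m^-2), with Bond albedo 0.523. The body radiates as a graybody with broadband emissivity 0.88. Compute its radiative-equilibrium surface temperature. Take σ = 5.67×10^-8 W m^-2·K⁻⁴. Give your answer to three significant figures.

99.7 K

Flux at the orbit: S = 1360/(5.73)² = 41.42 W m^-2.
Averaging over the sphere, the absorbed flux is S(1−α)/4 = 4.940 W m^-2.
Equating to εσT⁴ with ε = 0.88: T = (4.940/0.88σ)^(1/4) = 99.75 K.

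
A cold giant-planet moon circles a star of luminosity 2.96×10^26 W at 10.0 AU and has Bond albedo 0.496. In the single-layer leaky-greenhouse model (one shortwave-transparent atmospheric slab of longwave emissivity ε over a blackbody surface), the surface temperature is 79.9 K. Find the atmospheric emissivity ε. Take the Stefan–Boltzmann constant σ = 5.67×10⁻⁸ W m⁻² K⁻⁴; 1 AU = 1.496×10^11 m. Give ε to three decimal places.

d = 10.0 × 1.496×10^11 m = 1.496×10^12 m.
S = L/(4πd²) = 10.52 W m⁻².
First, T_e = [10.52·(1−0.496)/(4σ)]^(1/4) = 69.54 K.
Since (2−ε)/2 = (T_e/T_s)⁴ = 0.5739, ε = 0.8522.

0.852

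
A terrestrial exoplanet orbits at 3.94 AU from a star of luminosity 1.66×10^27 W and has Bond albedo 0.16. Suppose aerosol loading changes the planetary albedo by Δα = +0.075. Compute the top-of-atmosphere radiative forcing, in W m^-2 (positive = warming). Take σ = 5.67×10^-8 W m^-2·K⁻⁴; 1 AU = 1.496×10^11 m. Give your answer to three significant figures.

-7.13 W m^-2

Orbital distance: d = 3.94 AU = 5.894×10^11 m.
S = L/(4πd²) = 380.2 W m^-2.
The change in absorbed flux is Δ[S(1−α)/4] = −SΔα/4 = -7.129 W m^-2.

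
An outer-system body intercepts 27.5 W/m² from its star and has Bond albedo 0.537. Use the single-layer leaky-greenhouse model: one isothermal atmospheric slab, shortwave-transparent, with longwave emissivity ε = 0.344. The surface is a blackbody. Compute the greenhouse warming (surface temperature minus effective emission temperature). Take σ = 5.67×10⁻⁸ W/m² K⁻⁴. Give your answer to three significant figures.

At the top of the atmosphere, σT_e⁴ = S(1−α)/4 = 3.183 W/m², giving T_e = 86.56 K.
For a single slab of emissivity ε, T_s⁴ = 2T_e⁴/(2−ε); thus T_s = 86.56·(1.208)^(1/4) = 90.74 K.
Greenhouse warming: T_s − T_e = 4.182 K.

4.18 K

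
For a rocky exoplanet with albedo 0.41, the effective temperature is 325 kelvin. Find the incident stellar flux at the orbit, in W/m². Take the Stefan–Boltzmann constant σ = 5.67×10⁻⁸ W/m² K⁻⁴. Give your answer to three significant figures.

4290 W/m²

Invert the energy balance for S: S = 4σT⁴/(1−α).
The emitted flux is σT⁴ = 632.6 W/m².
So S = 4×632.6/(1−0.41) = 4289 W/m².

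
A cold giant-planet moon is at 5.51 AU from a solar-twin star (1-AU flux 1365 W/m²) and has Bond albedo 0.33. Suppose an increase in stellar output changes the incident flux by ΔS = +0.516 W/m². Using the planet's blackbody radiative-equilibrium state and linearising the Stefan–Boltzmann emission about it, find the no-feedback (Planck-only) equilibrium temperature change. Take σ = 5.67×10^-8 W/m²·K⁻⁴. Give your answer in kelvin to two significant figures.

Flux at the orbit: S = 1365/(5.51)² = 44.96 W/m².
Unperturbed T_e = [44.96·(1−0.33)/(4σ)]^¼ = 107.4 K.
TOA radiative forcing: ΔF = (1−α)ΔS/4 = 0.67·(+0.516)/4 = 0.08643 W/m².
Planck response: λ_P = 4σT_e³ = 4·5.67×10⁻⁸·(107.4)³ = 0.2806 W/m²/K.
Hence the no-feedback warming is ΔF/(4σT_e³) = 0.308 K.

0.31 K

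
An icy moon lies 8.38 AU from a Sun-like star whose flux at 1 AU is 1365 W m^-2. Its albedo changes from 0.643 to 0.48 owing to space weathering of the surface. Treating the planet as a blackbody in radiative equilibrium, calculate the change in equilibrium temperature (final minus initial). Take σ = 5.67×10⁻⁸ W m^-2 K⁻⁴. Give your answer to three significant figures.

By the inverse-square law, S = 1365/8.38² = 19.44 W m^-2.
Initial: T₁ = [S(1−0.643)/(4σ)]^(1/4) = 74.37 K.
After:  T₂ = [19.44·0.52/(4σ)]^(1/4) = 81.71 K.
ΔT = T₂ − T₁ = 7.332 K.

7.33 K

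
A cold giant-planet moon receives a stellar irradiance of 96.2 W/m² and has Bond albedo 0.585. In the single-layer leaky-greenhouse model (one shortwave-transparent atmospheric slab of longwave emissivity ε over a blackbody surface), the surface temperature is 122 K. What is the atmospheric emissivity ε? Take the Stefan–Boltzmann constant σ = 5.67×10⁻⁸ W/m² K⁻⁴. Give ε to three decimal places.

0.411

TOA balance gives T_e = 115.2 K.
Since (2−ε)/2 = (T_e/T_s)⁴ = 0.7946, ε = 0.4108.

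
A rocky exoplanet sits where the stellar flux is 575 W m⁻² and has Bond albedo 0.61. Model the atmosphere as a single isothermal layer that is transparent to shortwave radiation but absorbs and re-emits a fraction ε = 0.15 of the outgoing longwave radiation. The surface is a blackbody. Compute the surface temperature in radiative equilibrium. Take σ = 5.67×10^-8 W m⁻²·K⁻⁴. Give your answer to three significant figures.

181 kelvin

The planet radiates to space at T_e = [S(1−α)/(4σ)]^(1/4) = 177.3 K.
For a single slab of emissivity ε, T_s⁴ = 2T_e⁴/(2−ε); thus T_s = 177.3·(1.081)^(1/4) = 180.8 K.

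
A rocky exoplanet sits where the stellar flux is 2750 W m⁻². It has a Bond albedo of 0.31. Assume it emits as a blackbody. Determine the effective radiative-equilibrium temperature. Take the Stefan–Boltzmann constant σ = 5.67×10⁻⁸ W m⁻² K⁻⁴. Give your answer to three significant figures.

The planet absorbs (1−α)S over its disc πR² and re-emits over 4πR², so the mean absorbed flux is (1−0.31)·2750/4 = 474.4 W m⁻².
In equilibrium σT⁴ equals this, so T = 302.4 K.

302 kelvin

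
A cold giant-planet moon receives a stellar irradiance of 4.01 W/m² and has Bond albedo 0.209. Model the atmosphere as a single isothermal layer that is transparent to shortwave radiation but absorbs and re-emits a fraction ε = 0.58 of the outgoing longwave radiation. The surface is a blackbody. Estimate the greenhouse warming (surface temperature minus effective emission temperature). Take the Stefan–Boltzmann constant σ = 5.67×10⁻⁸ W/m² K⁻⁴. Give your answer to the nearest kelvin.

5 K

The planet radiates to space at T_e = [S(1−α)/(4σ)]^(1/4) = 61.15 K.
The surface balance (absorbed SW + ε·downward IR = σT_s⁴) with T_a⁴ = T_s⁴/2 reduces to T_s = T_e·[2/(2−ε)]^¼ = 66.62 K.
T_s − T_e = 66.62 − 61.15 = 5.467 K.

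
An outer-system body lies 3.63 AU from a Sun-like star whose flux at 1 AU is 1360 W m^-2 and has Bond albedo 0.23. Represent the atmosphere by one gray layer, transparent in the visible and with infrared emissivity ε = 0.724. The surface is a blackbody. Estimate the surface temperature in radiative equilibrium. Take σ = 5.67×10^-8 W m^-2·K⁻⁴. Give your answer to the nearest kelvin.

153 K

Irradiance scales as 1/d², so S = 1360 W m^-2 × (1/3.63)² = 103.2 W m^-2.
At the top of the atmosphere, σT_e⁴ = S(1−α)/4 = 19.87 W m^-2, giving T_e = 136.8 K.
Surface balance with a leaky layer gives σT_s⁴ = σT_e⁴·2/(2−ε), so T_s = T_e·[2/(2−0.724)]^(1/4) = 153.1 K.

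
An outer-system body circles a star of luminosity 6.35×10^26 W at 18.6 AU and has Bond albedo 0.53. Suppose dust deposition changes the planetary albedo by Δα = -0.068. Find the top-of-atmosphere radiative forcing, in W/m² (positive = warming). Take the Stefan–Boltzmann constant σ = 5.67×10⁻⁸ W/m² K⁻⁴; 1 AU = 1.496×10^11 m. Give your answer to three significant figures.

d = 18.6 × 1.496×10^11 m = 2.783×10^12 m.
Spreading L over a sphere of radius d: S = 6.35×10^26/(4π·2.78×10^12²) = 6.526 W/m².
TOA radiative forcing: ΔF = −S·Δα/4 = −6.526·(-0.068)/4 = 0.1109 W/m².

0.111 W/m²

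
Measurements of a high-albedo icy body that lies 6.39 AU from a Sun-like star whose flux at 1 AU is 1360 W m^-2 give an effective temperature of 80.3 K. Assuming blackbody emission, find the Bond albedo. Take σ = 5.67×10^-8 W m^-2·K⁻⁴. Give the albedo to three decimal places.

0.717

Flux at the orbit: S = 1360/(6.39)² = 33.31 W m^-2.
Energy balance: S(1−α)/4 = σT⁴, so 1−α = 4σT⁴/S.
4σT⁴ = 4·5.67×10⁻⁸·(80.3)⁴ = 9.430 W m^-2.
1−α = 9.430/33.31 = 0.2831, so α = 0.7169.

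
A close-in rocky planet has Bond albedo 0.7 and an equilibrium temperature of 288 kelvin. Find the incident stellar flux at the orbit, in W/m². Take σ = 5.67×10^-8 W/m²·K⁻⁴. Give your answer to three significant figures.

Invert the energy balance for S: S = 4σT⁴/(1−α).
σT⁴ = 5.67×10⁻⁸·(288)⁴ = 390.1 W/m².
So S = 4×390.1/(1−0.7) = 5201 W/m².

5200 W/m²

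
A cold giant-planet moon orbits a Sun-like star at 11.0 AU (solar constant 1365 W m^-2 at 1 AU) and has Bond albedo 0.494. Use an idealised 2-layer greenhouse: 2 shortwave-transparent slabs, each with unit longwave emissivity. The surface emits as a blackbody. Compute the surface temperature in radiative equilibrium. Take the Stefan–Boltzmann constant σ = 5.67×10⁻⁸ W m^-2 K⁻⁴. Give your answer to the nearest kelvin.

Flux at the orbit: S = 1365/(11.0)² = 11.28 W m^-2.
The effective emission temperature is T_e = [S(1−α)/(4σ)]^¼ = 70.83 K.
With N = 2 opaque layers, T_s = (N+1)^(1/4)·T_e = 3^(1/4)·70.83 = 93.22 K.

93 kelvin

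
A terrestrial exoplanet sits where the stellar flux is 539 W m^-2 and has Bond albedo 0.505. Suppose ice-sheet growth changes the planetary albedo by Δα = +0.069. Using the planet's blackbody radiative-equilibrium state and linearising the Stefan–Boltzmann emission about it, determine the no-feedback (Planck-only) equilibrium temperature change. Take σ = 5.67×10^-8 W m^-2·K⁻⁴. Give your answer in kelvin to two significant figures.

-6.5 K

Reference equilibrium: T_e = [S(1−α)/(4σ)]^(1/4) = 185.2 K.
ΔF = −(S/4)Δα = −(539.0/4)×(+0.069) = -9.298 W m^-2.
Linearising σT⁴ gives d(σT⁴)/dT = 4σT_e³ = 1.441 W m^-2 per K.
So ΔT₀ = -9.298/1.441 = -6.45 K.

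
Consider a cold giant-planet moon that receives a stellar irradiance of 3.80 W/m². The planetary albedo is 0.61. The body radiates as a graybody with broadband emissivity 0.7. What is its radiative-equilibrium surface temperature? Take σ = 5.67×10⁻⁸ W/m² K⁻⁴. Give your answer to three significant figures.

55.3 kelvin

Averaging over the sphere, the absorbed flux is S(1−α)/4 = 0.3705 W/m².
Radiative balance εσT⁴ = 0.3705 gives T = [0.3705/(0.7·σ)]^(1/4) = 55.27 K.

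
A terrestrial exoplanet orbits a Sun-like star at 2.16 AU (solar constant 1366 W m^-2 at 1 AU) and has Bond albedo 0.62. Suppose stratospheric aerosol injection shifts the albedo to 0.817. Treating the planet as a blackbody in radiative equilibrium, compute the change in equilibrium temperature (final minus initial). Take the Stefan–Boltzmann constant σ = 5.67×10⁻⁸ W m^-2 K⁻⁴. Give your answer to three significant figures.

By the inverse-square law, S = 1366/2.16² = 292.8 W m^-2.
With α = 0.62, T₁ = 148.8 K.
With α = 0.817, T₂ = 124.0 K.
ΔT = T₂ − T₁ = -24.85 K.

-24.8 K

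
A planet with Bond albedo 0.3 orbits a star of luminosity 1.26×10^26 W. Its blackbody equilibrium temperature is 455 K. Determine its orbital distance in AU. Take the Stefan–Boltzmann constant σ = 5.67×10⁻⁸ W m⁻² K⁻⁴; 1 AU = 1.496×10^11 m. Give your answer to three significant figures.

0.180 AU

Energy balance gives S = 4σT⁴/(1−α) = 13890 W m⁻².
S = L/(4πd²) → d = √(L/4πS) = √(1.26×10^26/(4π·13890)) = 2.687×10^10 m = 0.1796 AU.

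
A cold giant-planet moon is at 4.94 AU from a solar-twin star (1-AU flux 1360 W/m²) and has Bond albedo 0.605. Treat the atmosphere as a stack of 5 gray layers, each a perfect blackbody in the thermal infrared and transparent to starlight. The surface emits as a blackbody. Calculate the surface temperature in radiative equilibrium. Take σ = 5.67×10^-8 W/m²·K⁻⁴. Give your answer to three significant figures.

155 K

Flux at the orbit: S = 1360/(4.94)² = 55.73 W/m².
OLR = S(1−α)/4 = 5.503 W/m²; the top layer radiates at T_e = 99.26 K.
For an N-layer opaque stack, T_s⁴ = (N+1)T_e⁴, hence T_s = (6)^(1/4)×99.26 K = 155.3 K.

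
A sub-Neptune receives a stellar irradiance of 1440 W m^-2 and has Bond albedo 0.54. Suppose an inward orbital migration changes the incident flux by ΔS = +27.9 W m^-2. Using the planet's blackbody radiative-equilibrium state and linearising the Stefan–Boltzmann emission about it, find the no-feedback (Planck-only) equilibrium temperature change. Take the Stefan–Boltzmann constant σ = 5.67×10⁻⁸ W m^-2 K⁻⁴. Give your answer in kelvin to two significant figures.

1.1 kelvin

Unperturbed T_e = [1440·(1−0.54)/(4σ)]^¼ = 232.5 K.
TOA radiative forcing: ΔF = (1−α)ΔS/4 = 0.46·(+27.9)/4 = 3.208 W m^-2.
Planck response: λ_P = 4σT_e³ = 4·5.67×10⁻⁸·(232.5)³ = 2.849 W m^-2/K.
So ΔT₀ = 3.208/2.849 = 1.13 K.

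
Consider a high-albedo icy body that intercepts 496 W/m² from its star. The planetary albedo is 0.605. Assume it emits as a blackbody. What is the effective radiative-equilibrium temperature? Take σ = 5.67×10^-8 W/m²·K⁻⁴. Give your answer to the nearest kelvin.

171 K

Averaging over the sphere, the absorbed flux is S(1−α)/4 = 48.98 W/m².
Set σT⁴ = 48.98 → T = (48.98/σ)^(1/4) = 171.4 K.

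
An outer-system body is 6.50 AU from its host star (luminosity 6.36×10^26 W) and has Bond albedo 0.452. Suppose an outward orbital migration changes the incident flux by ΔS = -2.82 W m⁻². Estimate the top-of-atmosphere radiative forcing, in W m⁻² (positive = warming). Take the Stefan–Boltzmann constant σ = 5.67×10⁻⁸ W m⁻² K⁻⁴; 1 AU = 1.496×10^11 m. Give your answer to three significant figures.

-0.386 W m⁻²

Orbital distance: d = 6.50 AU = 9.724×10^11 m.
Spreading L over a sphere of radius d: S = 6.36×10^26/(4π·9.72×10^11²) = 53.53 W m⁻².
Only a fraction (1−α) is absorbed and it's spread over 4πR², so ΔF = (1−α)ΔS/4 = -0.3863 W m⁻².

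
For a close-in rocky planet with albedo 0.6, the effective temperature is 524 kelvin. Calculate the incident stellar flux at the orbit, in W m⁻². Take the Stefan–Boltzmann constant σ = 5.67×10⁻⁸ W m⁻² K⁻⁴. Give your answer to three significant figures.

42700 W m⁻²

Invert the energy balance for S: S = 4σT⁴/(1−α).
The emitted flux is σT⁴ = 4275 W m⁻².
S = 4·4275/0.4 = 42750 W m⁻².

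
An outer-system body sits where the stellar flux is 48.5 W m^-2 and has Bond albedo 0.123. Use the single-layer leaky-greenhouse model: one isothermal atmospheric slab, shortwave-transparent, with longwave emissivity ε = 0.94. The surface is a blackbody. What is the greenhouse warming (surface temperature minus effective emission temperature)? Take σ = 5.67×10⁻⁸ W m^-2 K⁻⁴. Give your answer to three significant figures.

20.1 K

At the top of the atmosphere, σT_e⁴ = S(1−α)/4 = 10.63 W m^-2, giving T_e = 117.0 K.
For a single slab of emissivity ε, T_s⁴ = 2T_e⁴/(2−ε); thus T_s = 117.0·(1.887)^(1/4) = 137.2 K.
The atmosphere warms the surface by 20.13 K.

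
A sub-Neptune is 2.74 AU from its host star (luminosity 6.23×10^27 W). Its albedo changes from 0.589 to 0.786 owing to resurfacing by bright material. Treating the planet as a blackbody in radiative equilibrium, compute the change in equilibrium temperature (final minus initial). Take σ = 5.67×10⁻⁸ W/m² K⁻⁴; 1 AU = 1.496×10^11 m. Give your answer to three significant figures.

-40.7 K

Orbital distance: d = 2.74 AU = 4.099×10^11 m.
Flux at the orbit: S = L/(4πd²) = 6.23×10^27/(4π·(4.10×10^11)²) = 2951 W/m².
Initial: T₁ = [S(1−0.589)/(4σ)]^(1/4) = 270.4 K.
With α = 0.786, T₂ = 229.7 K.
Change: 229.7 − 270.4 = -40.71 K.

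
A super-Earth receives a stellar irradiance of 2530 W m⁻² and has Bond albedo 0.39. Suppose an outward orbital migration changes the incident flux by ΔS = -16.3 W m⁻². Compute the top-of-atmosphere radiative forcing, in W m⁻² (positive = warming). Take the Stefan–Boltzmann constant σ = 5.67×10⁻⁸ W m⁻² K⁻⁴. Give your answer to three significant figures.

-2.49 W m⁻²

TOA radiative forcing: ΔF = (1−α)ΔS/4 = 0.61·(-16.3)/4 = -2.486 W m⁻².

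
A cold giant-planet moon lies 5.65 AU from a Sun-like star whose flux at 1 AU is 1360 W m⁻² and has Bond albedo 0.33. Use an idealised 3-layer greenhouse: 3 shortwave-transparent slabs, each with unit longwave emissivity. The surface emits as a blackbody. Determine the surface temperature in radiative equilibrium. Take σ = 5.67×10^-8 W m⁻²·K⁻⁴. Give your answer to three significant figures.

Irradiance scales as 1/d², so S = 1360 W m⁻² × (1/5.65)² = 42.60 W m⁻².
OLR = S(1−α)/4 = 7.136 W m⁻²; the top layer radiates at T_e = 105.9 K.
For an N-layer opaque stack, T_s⁴ = (N+1)T_e⁴, hence T_s = (4)^(1/4)×105.9 K = 149.8 K.

150 K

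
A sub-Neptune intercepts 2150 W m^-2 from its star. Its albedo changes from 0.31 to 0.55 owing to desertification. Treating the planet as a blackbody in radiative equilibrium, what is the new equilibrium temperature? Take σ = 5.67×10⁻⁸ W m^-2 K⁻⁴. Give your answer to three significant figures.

256 K

New equilibrium: T₂ = [(1−0.55)·2150/(4σ)]^(1/4) = 255.6 K.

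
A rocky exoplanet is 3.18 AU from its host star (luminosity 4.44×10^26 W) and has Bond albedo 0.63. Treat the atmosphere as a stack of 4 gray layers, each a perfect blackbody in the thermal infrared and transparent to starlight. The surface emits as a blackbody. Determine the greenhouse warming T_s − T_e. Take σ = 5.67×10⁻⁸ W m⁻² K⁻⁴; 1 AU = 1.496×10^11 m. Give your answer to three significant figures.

d = 3.18 × 1.496×10^11 m = 4.757×10^11 m.
Spreading L over a sphere of radius d: S = 4.44×10^26/(4π·4.76×10^11²) = 156.1 W m⁻².
Top-of-atmosphere balance: σT_e⁴ = S(1−α)/4 = 14.44 W m⁻² → T_e = 126.3 K.
Surface: T_s = (5)^¼·T_e = 188.9 K.
So the greenhouse effect raises the surface by 188.9 − 126.3 = 62.58 K.

62.6 K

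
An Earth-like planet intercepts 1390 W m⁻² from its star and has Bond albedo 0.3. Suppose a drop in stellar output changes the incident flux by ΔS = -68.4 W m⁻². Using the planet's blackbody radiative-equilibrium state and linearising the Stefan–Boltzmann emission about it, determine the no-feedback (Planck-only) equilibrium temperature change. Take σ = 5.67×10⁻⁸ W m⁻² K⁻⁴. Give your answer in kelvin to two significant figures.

Unperturbed T_e = [1390·(1−0.3)/(4σ)]^¼ = 255.9 K.
ΔF = Δ[S(1−α)]/4 = (1−0.3)·-68.4/4 = -11.97 W m⁻².
Planck response: λ_P = 4σT_e³ = 4·5.67×10⁻⁸·(255.9)³ = 3.802 W m⁻²/K.
So ΔT₀ = -11.97/3.802 = -3.15 K.

-3.1 K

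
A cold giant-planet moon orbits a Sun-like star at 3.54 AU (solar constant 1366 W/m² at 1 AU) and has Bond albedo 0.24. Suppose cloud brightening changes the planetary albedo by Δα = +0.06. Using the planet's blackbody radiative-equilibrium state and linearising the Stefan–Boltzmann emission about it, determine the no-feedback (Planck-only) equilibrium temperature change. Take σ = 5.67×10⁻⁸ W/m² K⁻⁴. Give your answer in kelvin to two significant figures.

-2.7 K

By the inverse-square law, S = 1366/3.54² = 109.0 W/m².
Unperturbed T_e = [109.0·(1−0.24)/(4σ)]^¼ = 138.2 K.
The change in absorbed flux is Δ[S(1−α)/4] = −SΔα/4 = -1.635 W/m².
The Planck feedback parameter is 4σT_e³ = 0.5992 W/m²/K.
So ΔT₀ = -1.635/0.5992 = -2.73 K.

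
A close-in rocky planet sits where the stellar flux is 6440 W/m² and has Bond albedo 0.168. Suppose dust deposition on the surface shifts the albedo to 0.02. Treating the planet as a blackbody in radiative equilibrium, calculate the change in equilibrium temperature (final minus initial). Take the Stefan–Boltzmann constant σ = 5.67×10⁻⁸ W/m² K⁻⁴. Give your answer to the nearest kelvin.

16 K

With α = 0.168, T₁ = 392.1 K.
Final:   T₂ = [S(1−0.02)/(4σ)]^(1/4) = 408.4 K.
ΔT = T₂ − T₁ = 16.38 K.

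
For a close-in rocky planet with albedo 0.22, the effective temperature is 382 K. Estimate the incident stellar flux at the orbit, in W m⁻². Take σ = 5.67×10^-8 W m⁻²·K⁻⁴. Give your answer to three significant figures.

6190 W m⁻²

From S(1−α)/4 = σT⁴: S = 4σT⁴/(1−α).
The emitted flux is σT⁴ = 1207 W m⁻².
S = 4·1207/0.78 = 6192 W m⁻².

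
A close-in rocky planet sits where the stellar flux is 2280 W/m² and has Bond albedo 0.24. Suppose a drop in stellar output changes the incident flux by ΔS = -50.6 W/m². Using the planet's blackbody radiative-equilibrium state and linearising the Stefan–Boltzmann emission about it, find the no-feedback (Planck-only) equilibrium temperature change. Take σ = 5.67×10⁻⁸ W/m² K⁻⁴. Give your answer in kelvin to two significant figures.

-1.6 K

Unperturbed T_e = [2280·(1−0.24)/(4σ)]^¼ = 295.6 K.
ΔF = Δ[S(1−α)]/4 = (1−0.24)·-50.6/4 = -9.614 W/m².
The Planck feedback parameter is 4σT_e³ = 5.861 W/m²/K.
Hence the no-feedback warming is ΔF/(4σT_e³) = -1.64 K.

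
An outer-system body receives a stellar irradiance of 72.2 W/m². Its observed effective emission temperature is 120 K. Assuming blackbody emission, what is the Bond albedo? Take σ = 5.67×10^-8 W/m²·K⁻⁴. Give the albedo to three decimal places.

0.349

From σT⁴ = S(1−α)/4 we invert for α: 1−α = 4σT⁴/S.
4σT⁴ = 4·5.67×10⁻⁸·(120)⁴ = 47.03 W/m².
1−α = 47.03/72.20 = 0.6514, so α = 0.3486.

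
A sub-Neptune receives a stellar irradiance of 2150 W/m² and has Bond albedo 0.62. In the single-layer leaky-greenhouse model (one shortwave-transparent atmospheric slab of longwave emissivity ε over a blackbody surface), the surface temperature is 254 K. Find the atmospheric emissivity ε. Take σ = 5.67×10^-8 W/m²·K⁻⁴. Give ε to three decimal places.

0.269

Effective temperature: T_e = [S(1−α)/(4σ)]^(1/4) = 245.0 K.
Inverting T_s⁴ = 2T_e⁴/(2−ε): (T_e/T_s)⁴ = 0.8655, so ε = 2(1 − 0.8655) = 0.2691.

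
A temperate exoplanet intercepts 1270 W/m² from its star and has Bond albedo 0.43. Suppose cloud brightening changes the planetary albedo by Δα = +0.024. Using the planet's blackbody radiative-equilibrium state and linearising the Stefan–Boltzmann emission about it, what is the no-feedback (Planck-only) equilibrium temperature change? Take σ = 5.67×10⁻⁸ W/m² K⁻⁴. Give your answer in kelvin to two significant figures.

Reference equilibrium: T_e = [S(1−α)/(4σ)]^(1/4) = 237.7 K.
The change in absorbed flux is Δ[S(1−α)/4] = −SΔα/4 = -7.620 W/m².
Linearising σT⁴ gives d(σT⁴)/dT = 4σT_e³ = 3.046 W/m² per K.
ΔT₀ = ΔF/λ_P = -7.620/3.046 = -2.50 K.

-2.5 K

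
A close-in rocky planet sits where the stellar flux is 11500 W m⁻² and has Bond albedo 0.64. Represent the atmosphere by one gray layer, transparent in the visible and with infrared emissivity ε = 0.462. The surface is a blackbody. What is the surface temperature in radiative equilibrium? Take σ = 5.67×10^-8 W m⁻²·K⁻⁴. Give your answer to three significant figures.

393 K

At the top of the atmosphere, σT_e⁴ = S(1−α)/4 = 1035 W m⁻², giving T_e = 367.6 K.
The surface balance (absorbed SW + ε·downward IR = σT_s⁴) with T_a⁴ = T_s⁴/2 reduces to T_s = T_e·[2/(2−ε)]^¼ = 392.5 K.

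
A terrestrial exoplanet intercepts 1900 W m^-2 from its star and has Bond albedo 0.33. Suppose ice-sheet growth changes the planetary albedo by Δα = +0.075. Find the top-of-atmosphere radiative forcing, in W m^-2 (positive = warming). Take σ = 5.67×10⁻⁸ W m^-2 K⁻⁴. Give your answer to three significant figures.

-35.6 W m^-2

TOA radiative forcing: ΔF = −S·Δα/4 = −1900·(+0.075)/4 = -35.62 W m^-2.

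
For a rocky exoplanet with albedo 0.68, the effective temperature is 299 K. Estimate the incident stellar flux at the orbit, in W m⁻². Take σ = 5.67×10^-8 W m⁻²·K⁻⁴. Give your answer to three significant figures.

From S(1−α)/4 = σT⁴: S = 4σT⁴/(1−α).
σT⁴ = 5.67×10⁻⁸·(299)⁴ = 453.2 W m⁻².
S = 4·453.2/0.32 = 5665 W m⁻².

5660 W m⁻²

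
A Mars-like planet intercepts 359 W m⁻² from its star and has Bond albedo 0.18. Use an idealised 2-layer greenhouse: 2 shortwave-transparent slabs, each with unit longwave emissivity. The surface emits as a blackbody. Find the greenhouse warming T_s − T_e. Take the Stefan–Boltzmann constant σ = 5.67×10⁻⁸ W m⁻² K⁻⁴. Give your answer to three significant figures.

60.0 K

OLR = S(1−α)/4 = 73.59 W m⁻²; the top layer radiates at T_e = 189.8 K.
Surface: T_s = (3)^¼·T_e = 249.8 K.
So the greenhouse effect raises the surface by 249.8 − 189.8 = 59.99 K.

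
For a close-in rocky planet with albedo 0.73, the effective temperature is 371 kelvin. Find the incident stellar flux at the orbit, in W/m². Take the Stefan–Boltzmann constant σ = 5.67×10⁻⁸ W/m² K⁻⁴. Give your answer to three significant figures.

15900 W/m²

From S(1−α)/4 = σT⁴: S = 4σT⁴/(1−α).
The emitted flux is σT⁴ = 1074 W/m².
So S = 4×1074/(1−0.73) = 15910 W/m².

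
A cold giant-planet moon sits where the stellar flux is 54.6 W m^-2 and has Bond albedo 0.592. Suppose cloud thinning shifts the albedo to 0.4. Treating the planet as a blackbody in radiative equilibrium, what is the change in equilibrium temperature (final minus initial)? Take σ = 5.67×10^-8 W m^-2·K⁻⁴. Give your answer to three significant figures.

Initial: T₁ = [S(1−0.592)/(4σ)]^(1/4) = 99.55 K.
After:  T₂ = [54.60·0.6/(4σ)]^(1/4) = 109.6 K.
ΔT = T₂ − T₁ = 10.08 K.

10.1 K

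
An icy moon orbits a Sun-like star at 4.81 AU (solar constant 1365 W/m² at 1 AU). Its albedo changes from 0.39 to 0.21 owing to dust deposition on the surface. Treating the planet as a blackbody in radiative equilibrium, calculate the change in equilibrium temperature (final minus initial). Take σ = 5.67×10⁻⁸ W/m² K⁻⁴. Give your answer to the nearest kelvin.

7 kelvin

By the inverse-square law, S = 1365/4.81² = 59.00 W/m².
With α = 0.39, T₁ = 112.2 K.
Final:   T₂ = [S(1−0.21)/(4σ)]^(1/4) = 119.7 K.
Change: 119.7 − 112.2 = 7.495 K.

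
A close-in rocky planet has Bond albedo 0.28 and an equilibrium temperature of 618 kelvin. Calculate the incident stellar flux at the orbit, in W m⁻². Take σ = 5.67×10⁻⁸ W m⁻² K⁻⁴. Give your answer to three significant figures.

From S(1−α)/4 = σT⁴: S = 4σT⁴/(1−α).
The emitted flux is σT⁴ = 8271 W m⁻².
So S = 4×8271/(1−0.28) = 45950 W m⁻².

45900 W m⁻²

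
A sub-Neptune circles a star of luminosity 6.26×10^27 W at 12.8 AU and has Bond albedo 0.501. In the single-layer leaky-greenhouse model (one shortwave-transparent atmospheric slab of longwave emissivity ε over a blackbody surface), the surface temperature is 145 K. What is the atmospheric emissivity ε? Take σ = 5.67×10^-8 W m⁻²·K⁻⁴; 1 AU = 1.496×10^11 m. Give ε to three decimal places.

0.648

Orbital distance: d = 12.8 AU = 1.915×10^12 m.
Flux at the orbit: S = L/(4πd²) = 6.26×10^27/(4π·(1.91×10^12)²) = 135.9 W m⁻².
First, T_e = [135.9·(1−0.501)/(4σ)]^(1/4) = 131.5 K.
Since (2−ε)/2 = (T_e/T_s)⁴ = 0.6762, ε = 0.6476.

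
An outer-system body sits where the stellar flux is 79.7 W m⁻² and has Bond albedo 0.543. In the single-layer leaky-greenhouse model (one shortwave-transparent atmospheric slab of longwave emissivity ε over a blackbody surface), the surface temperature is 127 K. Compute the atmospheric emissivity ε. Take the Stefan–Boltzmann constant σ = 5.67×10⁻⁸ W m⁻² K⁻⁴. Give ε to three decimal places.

0.765

TOA balance gives T_e = 112.6 K.
T_s⁴ = T_e⁴·2/(2−ε) → ε = 2 − 2(T_e/T_s)⁴ = 2 − 2·(112.6/127)⁴ = 0.7653.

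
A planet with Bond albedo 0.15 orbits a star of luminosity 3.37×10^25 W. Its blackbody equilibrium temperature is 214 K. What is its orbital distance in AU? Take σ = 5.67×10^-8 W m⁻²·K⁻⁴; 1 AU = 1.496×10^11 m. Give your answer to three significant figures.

0.463 AU

Required flux: S = 4σT⁴/(1−α) = 559.6 W m⁻².
Then d = [L/(4πS)]^(1/2) = 6.923×10^10 m, i.e. 0.4627 AU.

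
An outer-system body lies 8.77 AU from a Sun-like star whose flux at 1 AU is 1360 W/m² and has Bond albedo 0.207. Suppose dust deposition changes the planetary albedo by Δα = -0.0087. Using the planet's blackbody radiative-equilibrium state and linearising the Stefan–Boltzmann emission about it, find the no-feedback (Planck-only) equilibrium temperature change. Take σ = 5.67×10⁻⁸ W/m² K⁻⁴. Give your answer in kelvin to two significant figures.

0.24 K

Irradiance scales as 1/d², so S = 1360 W/m² × (1/8.77)² = 17.68 W/m².
Reference equilibrium: T_e = [S(1−α)/(4σ)]^(1/4) = 88.67 K.
TOA radiative forcing: ΔF = −S·Δα/4 = −17.68·(-0.0087)/4 = 0.03846 W/m².
Linearising σT⁴ gives d(σT⁴)/dT = 4σT_e³ = 0.1581 W/m² per K.
So ΔT₀ = 0.03846/0.1581 = 0.243 K.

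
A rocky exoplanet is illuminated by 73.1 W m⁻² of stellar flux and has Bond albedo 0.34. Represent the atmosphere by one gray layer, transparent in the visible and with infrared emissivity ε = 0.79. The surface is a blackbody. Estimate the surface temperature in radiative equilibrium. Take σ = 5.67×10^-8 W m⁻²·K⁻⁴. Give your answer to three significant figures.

137 kelvin

The planet radiates to space at T_e = [S(1−α)/(4σ)]^(1/4) = 120.8 K.
For a single slab of emissivity ε, T_s⁴ = 2T_e⁴/(2−ε); thus T_s = 120.8·(1.653)^(1/4) = 136.9 K.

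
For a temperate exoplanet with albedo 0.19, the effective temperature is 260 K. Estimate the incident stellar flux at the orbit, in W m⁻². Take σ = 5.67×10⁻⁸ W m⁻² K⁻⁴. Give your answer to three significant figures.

From S(1−α)/4 = σT⁴: S = 4σT⁴/(1−α).
σT⁴ = 5.67×10⁻⁸·(260)⁴ = 259.1 W m⁻².
So S = 4×259.1/(1−0.19) = 1280 W m⁻².

1280 W m⁻²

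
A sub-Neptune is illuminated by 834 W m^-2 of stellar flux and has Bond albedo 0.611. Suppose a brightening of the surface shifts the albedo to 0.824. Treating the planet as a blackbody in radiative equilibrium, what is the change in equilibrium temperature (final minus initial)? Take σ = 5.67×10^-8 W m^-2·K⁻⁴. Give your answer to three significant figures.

-35.0 K

Before: T₁ = [834.0·0.389/(4σ)]^(1/4) = 194.5 K.
After:  T₂ = [834.0·0.176/(4σ)]^(1/4) = 159.5 K.
ΔT = T₂ − T₁ = -34.98 K.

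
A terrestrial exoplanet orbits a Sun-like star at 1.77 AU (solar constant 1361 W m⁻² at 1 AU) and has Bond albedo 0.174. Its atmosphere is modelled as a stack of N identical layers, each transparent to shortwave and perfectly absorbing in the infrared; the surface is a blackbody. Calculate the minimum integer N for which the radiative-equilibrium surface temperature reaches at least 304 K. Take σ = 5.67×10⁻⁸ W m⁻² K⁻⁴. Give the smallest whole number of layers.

5

Flux at the orbit: S = 1361/(1.77)² = 434.4 W m⁻².
Top-of-atmosphere balance: σT_e⁴ = S(1−α)/4 = 89.71 W m⁻² → T_e = 199.4 K.
T_s = (N+1)^(1/4)·T_e ≥ 304 K requires N+1 ≥ (T_s/T_e)⁴ = (304/199.4)⁴ = 5.398.
So N ≥ 4.398; the smallest integer is N = 5.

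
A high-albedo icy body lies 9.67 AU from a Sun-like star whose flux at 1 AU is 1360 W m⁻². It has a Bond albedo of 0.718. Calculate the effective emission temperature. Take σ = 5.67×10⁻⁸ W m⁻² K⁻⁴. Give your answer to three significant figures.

Flux at the orbit: S = 1360/(9.67)² = 14.54 W m⁻².
Absorbed flux (global mean): S(1−α)/4 = 14.54·0.282/4 = 1.025 W m⁻².
Balancing against σT⁴: T = (1.025/5.67×10⁻⁸)^(1/4) = 65.21 K.

65.2 K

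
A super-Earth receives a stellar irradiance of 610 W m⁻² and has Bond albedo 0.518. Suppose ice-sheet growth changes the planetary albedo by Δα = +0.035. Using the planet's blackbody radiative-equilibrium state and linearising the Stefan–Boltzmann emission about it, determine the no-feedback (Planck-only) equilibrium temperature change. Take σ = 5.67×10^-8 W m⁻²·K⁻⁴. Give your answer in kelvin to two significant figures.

Unperturbed T_e = [610.0·(1−0.518)/(4σ)]^¼ = 189.8 K.
ΔF = −(S/4)Δα = −(610.0/4)×(+0.035) = -5.338 W m⁻².
The Planck feedback parameter is 4σT_e³ = 1.550 W m⁻²/K.
Hence the no-feedback warming is ΔF/(4σT_e³) = -3.44 K.

-3.4 K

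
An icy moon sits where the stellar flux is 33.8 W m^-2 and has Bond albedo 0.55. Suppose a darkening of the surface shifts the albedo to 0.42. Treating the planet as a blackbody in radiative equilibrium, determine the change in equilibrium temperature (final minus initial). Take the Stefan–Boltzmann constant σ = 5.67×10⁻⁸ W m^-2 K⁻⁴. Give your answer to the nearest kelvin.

Before: T₁ = [33.80·0.45/(4σ)]^(1/4) = 90.49 K.
After:  T₂ = [33.80·0.58/(4σ)]^(1/4) = 96.42 K.
ΔT = T₂ − T₁ = 5.927 K.

6 kelvin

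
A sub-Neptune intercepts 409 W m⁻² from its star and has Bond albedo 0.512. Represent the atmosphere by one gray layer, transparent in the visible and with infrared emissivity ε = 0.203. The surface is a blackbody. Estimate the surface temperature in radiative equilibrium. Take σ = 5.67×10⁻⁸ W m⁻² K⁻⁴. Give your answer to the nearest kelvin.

177 K

The planet radiates to space at T_e = [S(1−α)/(4σ)]^(1/4) = 172.2 K.
For a single slab of emissivity ε, T_s⁴ = 2T_e⁴/(2−ε); thus T_s = 172.2·(1.113)^(1/4) = 176.9 K.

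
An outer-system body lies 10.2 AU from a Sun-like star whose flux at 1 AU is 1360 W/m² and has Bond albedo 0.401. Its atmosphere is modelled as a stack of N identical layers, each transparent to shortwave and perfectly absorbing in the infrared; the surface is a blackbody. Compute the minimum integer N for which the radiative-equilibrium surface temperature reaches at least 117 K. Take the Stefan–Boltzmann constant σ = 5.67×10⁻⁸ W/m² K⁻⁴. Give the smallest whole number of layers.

5

Irradiance scales as 1/d², so S = 1360 W/m² × (1/10.2)² = 13.07 W/m².
The effective emission temperature is T_e = [S(1−α)/(4σ)]^¼ = 76.65 K.
T_s = (N+1)^(1/4)·T_e ≥ 117 K requires N+1 ≥ (T_s/T_e)⁴ = (117/76.65)⁴ = 5.428.
So N ≥ 4.428; the smallest integer is N = 5.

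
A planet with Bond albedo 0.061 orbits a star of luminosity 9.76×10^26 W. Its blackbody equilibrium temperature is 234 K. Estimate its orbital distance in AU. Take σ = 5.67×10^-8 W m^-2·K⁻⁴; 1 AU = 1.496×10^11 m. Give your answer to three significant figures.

2.19 AU

The flux needed for this T is 4σT⁴/(1−0.061) = 724.2 W m^-2.
S = L/(4πd²) → d = √(L/4πS) = √(9.76×10^26/(4π·724.2)) = 3.275×10^11 m = 2.189 AU.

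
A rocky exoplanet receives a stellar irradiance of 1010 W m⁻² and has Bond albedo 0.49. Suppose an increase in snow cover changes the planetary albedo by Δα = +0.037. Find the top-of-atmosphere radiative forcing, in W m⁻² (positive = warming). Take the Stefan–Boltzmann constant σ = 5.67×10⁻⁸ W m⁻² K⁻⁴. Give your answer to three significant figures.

-9.34 W m⁻²

ΔF = −(S/4)Δα = −(1010/4)×(+0.037) = -9.342 W m⁻².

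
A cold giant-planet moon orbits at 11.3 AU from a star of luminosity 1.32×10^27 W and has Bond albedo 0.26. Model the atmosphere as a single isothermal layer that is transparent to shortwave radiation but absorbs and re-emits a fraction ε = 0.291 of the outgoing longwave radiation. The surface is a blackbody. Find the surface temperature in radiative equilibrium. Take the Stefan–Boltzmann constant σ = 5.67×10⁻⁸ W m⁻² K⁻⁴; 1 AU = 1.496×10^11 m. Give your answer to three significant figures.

109 kelvin

d = 11.3 × 1.496×10^11 m = 1.690×10^12 m.
S = L/(4πd²) = 36.76 W m⁻².
At the top of the atmosphere, σT_e⁴ = S(1−α)/4 = 6.800 W m⁻², giving T_e = 104.6 K.
The surface balance (absorbed SW + ε·downward IR = σT_s⁴) with T_a⁴ = T_s⁴/2 reduces to T_s = T_e·[2/(2−ε)]^¼ = 108.8 K.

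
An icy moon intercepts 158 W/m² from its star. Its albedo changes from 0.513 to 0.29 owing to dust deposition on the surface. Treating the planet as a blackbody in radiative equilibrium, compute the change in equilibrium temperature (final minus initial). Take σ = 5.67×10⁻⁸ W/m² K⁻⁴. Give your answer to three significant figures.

Before: T₁ = [158.0·0.487/(4σ)]^(1/4) = 135.7 K.
Final:   T₂ = [S(1−0.29)/(4σ)]^(1/4) = 149.1 K.
Change: 149.1 − 135.7 = 13.41 K.

13.4 K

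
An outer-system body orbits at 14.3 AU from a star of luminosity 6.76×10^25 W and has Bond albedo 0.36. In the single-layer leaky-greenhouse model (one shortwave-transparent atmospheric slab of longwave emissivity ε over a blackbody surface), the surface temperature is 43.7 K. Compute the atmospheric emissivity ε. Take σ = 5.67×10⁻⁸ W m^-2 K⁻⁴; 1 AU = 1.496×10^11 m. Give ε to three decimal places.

0.181

Orbital distance: d = 14.3 AU = 2.139×10^12 m.
Spreading L over a sphere of radius d: S = 6.76×10^25/(4π·2.14×10^12²) = 1.175 W m^-2.
TOA balance gives T_e = 42.68 K.
Since (2−ε)/2 = (T_e/T_s)⁴ = 0.9095, ε = 0.1810.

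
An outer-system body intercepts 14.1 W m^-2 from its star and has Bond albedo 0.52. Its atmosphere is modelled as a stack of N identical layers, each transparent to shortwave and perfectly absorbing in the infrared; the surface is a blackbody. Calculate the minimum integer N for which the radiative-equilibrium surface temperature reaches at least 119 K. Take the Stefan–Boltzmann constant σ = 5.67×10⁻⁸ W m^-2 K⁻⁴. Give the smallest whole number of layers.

6

The effective emission temperature is T_e = [S(1−α)/(4σ)]^¼ = 73.91 K.
Need (N+1)T_e⁴ ≥ T_s⁴, i.e. N+1 ≥ (119/73.91)⁴ = 6.720.
So N ≥ 5.720; the smallest integer is N = 6.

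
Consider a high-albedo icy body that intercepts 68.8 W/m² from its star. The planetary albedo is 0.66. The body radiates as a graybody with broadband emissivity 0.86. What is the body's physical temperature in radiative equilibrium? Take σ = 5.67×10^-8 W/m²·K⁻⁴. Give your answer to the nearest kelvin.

105 K

Averaging over the sphere, the absorbed flux is S(1−α)/4 = 5.848 W/m².
Equating to εσT⁴ with ε = 0.86: T = (5.848/0.86σ)^(1/4) = 104.6 K.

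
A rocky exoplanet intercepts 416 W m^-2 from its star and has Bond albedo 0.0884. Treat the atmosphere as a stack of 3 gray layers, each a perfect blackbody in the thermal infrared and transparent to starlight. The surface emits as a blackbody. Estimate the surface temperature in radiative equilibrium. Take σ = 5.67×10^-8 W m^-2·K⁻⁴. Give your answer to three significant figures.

286 kelvin

The effective emission temperature is T_e = [S(1−α)/(4σ)]^¼ = 202.2 K.
For an N-layer opaque stack, T_s⁴ = (N+1)T_e⁴, hence T_s = (4)^(1/4)×202.2 K = 286.0 K.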